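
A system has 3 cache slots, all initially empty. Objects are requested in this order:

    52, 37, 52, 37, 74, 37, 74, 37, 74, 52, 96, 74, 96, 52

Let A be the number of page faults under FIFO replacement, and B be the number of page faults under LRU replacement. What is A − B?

1

Under FIFO: F F . . F . . . . . F . . F → 5 faults.
Under LRU: F F . . F . . . . . F . . . → 4 faults.
A − B = 5 − 4 = 1.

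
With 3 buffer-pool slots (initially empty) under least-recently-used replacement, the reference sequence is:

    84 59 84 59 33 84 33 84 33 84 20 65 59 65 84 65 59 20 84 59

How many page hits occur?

11

84 -> miss, frames (84)
59 -> miss, frames (84 59)
84 -> hit
59 -> hit
33 -> miss, frames (84 59 33)
84 -> hit
33 -> hit
84 -> hit
33 -> hit
84 -> hit
20 -> miss, evict 59, frames (33 84 20)
65 -> miss, evict 33, frames (84 20 65)
59 -> miss, evict 84, frames (20 65 59)
65 -> hit
84 -> miss, evict 20, frames (59 65 84)
65 -> hit
59 -> hit
20 -> miss, evict 84, frames (65 59 20)
84 -> miss, evict 65, frames (59 20 84)
59 -> hit
Hits: 11.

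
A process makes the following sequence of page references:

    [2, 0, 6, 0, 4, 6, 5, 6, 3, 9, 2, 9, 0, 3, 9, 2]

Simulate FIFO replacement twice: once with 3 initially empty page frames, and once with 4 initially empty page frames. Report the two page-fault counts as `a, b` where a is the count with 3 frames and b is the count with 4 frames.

12, 9

3 frames: F F F . F . F . F F F . F F F F → 12 faults.
4 frames: F F F . F . F . F F F . F . . . → 9 faults.
9 < 12: adding a frame reduced faults, as is typical.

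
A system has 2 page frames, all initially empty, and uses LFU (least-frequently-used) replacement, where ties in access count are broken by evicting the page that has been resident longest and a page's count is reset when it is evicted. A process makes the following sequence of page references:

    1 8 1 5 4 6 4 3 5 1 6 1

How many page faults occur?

9

1: fault, frames [1]
8: fault, frames [1, 8]
1: hit
5: fault, evict 8, frames [1, 5]
4: fault, evict 5, frames [1, 4]
6: fault, evict 4, frames [1, 6]
4: fault, evict 6, frames [1, 4]
3: fault, evict 4, frames [1, 3]
5: fault, evict 3, frames [1, 5]
1: hit
6: fault, evict 5, frames [1, 6]
1: hit
Page faults: 9.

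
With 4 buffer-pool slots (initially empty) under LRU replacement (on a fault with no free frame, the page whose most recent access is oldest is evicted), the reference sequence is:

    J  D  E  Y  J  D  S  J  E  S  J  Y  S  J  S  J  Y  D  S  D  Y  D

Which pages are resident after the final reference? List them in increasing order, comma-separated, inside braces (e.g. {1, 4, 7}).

J -> fault, frames [J]
D -> fault, frames [J, D]
E -> fault, frames [J, D, E]
Y -> fault, frames [J, D, E, Y]
J -> hit
D -> hit
S -> fault, evict E, frames [Y, J, D, S]
J -> hit
E -> fault, evict Y, frames [D, S, J, E]
S -> hit
J -> hit
Y -> fault, evict D, frames [E, S, J, Y]
S -> hit
J -> hit
S -> hit
J -> hit
Y -> hit
D -> fault, evict E, frames [S, J, Y, D]
S -> hit
D -> hit
Y -> hit
D -> hit

{D, J, S, Y}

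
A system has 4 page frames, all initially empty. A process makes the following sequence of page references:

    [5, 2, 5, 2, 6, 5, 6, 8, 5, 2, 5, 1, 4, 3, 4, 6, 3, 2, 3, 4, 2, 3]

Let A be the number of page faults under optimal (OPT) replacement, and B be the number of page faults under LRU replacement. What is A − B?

Under OPT: F F . . F . . F . . . F F F . . . . . . . . → 7 faults.
Under LRU: F F . . F . . F . . . F F F . F . F . . . . → 9 faults.
A − B = 7 − 9 = -2.

-2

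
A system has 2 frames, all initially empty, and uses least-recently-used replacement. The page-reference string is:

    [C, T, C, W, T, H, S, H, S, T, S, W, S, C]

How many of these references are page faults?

C -> miss, frames [C]
T -> miss, frames [C, T]
C -> hit
W -> miss, evict T, frames [C, W]
T -> miss, evict C, frames [W, T]
H -> miss, evict W, frames [T, H]
S -> miss, evict T, frames [H, S]
H -> hit
S -> hit
T -> miss, evict H, frames [S, T]
S -> hit
W -> miss, evict T, frames [S, W]
S -> hit
C -> miss, evict W, frames [S, C]
Page faults: 9.

9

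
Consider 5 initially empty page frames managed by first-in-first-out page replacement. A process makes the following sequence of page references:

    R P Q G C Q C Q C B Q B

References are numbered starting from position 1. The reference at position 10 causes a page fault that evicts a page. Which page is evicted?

pos 1: R: fault, frames {R}
pos 2: P: fault, frames {R,P}
pos 3: Q: fault, frames {R,P,Q}
pos 4: G: fault, frames {R,P,Q,G}
pos 5: C: fault, frames {R,P,Q,G,C}
pos 6: Q: hit
pos 7: C: hit
pos 8: Q: hit
pos 9: C: hit
pos 10: B: fault, evict R, frames {P,Q,G,C,B}
At position 10, page R is evicted.

R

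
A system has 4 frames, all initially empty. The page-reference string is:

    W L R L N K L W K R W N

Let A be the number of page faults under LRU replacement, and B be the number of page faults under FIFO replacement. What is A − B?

Under LRU: F F F . F F . F . F . F → 8 faults.
Under FIFO: F F F . F F . F . . . . → 6 faults.
A − B = 8 − 6 = 2.

2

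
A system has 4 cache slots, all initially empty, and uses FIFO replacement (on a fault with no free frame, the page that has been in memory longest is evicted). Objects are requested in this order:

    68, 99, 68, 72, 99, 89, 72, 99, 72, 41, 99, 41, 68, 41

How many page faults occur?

6

68 → fault, frames (68)
99 → fault, frames (68 99)
68 → hit
72 → fault, frames (68 99 72)
99 → hit
89 → fault, frames (68 99 72 89)
72 → hit
99 → hit
72 → hit
41 → fault, evict 68, frames (99 72 89 41)
99 → hit
41 → hit
68 → fault, evict 99, frames (72 89 41 68)
41 → hit
Page faults: 6.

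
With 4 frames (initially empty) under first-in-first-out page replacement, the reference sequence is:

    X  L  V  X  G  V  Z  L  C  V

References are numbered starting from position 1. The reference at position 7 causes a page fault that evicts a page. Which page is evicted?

pos 1: X → miss, frames (X)
pos 2: L → miss, frames (X L)
pos 3: V → miss, frames (X L V)
pos 4: X → hit
pos 5: G → miss, frames (X L V G)
pos 6: V → hit
pos 7: Z → miss, evict X, frames (L V G Z)
At position 7, page X is evicted.

X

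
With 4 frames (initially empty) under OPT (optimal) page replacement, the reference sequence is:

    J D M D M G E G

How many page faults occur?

5

J: fault, frames {J}
D: fault, frames {J,D}
M: fault, frames {J,D,M}
D: hit
M: hit
G: fault, frames {J,D,M,G}
E: fault, evict M, frames {J,D,G,E}
G: hit
Page faults: 5.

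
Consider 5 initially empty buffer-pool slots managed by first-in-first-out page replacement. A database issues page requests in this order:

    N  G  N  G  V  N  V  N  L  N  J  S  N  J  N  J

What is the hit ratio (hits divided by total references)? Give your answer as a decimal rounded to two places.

N -> miss, frames (N)
G -> miss, frames (N G)
N -> hit
G -> hit
V -> miss, frames (N G V)
N -> hit
V -> hit
N -> hit
L -> miss, frames (N G V L)
N -> hit
J -> miss, frames (N G V L J)
S -> miss, evict N, frames (G V L J S)
N -> miss, evict G, frames (V L J S N)
J -> hit
N -> hit
J -> hit
Hits: 9 of 16 references → 9/16 = 0.5625.

0.56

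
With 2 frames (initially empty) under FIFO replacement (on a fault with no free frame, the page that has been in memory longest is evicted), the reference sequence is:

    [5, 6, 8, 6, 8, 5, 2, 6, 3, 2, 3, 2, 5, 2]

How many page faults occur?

5: fault, frames [5]
6: fault, frames [5, 6]
8: fault, evict 5, frames [6, 8]
6: hit
8: hit
5: fault, evict 6, frames [8, 5]
2: fault, evict 8, frames [5, 2]
6: fault, evict 5, frames [2, 6]
3: fault, evict 2, frames [6, 3]
2: fault, evict 6, frames [3, 2]
3: hit
2: hit
5: fault, evict 3, frames [2, 5]
2: hit
Page faults: 9.

9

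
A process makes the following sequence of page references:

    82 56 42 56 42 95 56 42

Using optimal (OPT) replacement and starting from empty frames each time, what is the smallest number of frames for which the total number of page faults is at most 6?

2

f=1: 8 faults
f=2: 5 faults
f=3: 4 faults
f=4: 4 faults
Smallest f with faults ≤ 6 is 2.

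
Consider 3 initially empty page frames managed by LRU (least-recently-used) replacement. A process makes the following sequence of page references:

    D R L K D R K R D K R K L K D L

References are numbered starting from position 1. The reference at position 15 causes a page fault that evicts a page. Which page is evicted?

R

pos 1: D: fault, frames {D}
pos 2: R: fault, frames {D,R}
pos 3: L: fault, frames {D,R,L}
pos 4: K: fault, evict D, frames {R,L,K}
pos 5: D: fault, evict R, frames {L,K,D}
pos 6: R: fault, evict L, frames {K,D,R}
pos 7: K: hit
pos 8: R: hit
pos 9: D: hit
pos 10: K: hit
pos 11: R: hit
pos 12: K: hit
pos 13: L: fault, evict D, frames {R,K,L}
pos 14: K: hit
pos 15: D: fault, evict R, frames {L,K,D}
At position 15, page R is evicted.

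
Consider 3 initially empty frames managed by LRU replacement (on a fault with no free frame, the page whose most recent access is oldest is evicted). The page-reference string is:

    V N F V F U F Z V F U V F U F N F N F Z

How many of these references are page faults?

9

V → miss, frames {V}
N → miss, frames {V,N}
F → miss, frames {V,N,F}
V → hit
F → hit
U → miss, evict N, frames {V,F,U}
F → hit
Z → miss, evict V, frames {U,F,Z}
V → miss, evict U, frames {F,Z,V}
F → hit
U → miss, evict Z, frames {V,F,U}
V → hit
F → hit
U → hit
F → hit
N → miss, evict V, frames {U,F,N}
F → hit
N → hit
F → hit
Z → miss, evict U, frames {N,F,Z}
Page faults: 9.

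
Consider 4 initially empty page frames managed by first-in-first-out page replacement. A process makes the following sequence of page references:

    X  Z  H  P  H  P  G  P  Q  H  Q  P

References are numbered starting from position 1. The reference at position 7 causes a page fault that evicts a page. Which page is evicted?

pos 1: X: miss, frames {X}
pos 2: Z: miss, frames {X,Z}
pos 3: H: miss, frames {X,Z,H}
pos 4: P: miss, frames {X,Z,H,P}
pos 5: H: hit
pos 6: P: hit
pos 7: G: miss, evict X, frames {Z,H,P,G}
At position 7, page X is evicted.

X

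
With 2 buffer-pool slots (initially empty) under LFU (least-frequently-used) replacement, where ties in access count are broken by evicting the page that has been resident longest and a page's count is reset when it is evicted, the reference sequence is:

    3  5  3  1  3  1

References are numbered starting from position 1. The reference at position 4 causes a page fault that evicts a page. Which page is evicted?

pos 1: 3: fault, frames (3)
pos 2: 5: fault, frames (3 5)
pos 3: 3: hit
pos 4: 1: fault, evict 5, frames (3 1)
At position 4, page 5 is evicted.

5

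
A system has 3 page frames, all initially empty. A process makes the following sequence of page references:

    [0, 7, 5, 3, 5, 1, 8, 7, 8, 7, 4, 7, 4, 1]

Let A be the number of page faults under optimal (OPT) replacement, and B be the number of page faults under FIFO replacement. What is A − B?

-2

Under OPT: F F F F . F F . . . F . . . → 7 faults.
Under FIFO: F F F F . F F F . . F . . F → 9 faults.
A − B = 7 − 9 = -2.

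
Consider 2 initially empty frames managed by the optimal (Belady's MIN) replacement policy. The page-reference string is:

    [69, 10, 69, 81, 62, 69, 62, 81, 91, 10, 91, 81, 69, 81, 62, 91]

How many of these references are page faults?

69 → fault, frames [69]
10 → fault, frames [69, 10]
69 → hit
81 → fault, evict 10, frames [69, 81]
62 → fault, evict 81, frames [69, 62]
69 → hit
62 → hit
81 → fault, evict 62, frames [69, 81]
91 → fault, evict 69, frames [81, 91]
10 → fault, evict 81, frames [91, 10]
91 → hit
81 → fault, evict 10, frames [91, 81]
69 → fault, evict 91, frames [81, 69]
81 → hit
62 → fault, evict 69, frames [81, 62]
91 → fault, evict 62, frames [81, 91]
Page faults: 11.

11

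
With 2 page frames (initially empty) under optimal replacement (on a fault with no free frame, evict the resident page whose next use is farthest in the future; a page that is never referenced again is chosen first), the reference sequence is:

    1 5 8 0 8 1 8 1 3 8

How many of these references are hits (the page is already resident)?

4

1 -> miss, frames {1}
5 -> miss, frames {1,5}
8 -> miss, evict 5, frames {1,8}
0 -> miss, evict 1, frames {8,0}
8 -> hit
1 -> miss, evict 0, frames {8,1}
8 -> hit
1 -> hit
3 -> miss, evict 1, frames {8,3}
8 -> hit
Hits: 4.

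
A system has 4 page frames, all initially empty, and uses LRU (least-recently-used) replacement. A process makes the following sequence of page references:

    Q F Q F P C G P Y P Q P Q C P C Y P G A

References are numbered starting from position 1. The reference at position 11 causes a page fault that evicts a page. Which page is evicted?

C

pos 1: Q: fault, frames {Q}
pos 2: F: fault, frames {Q,F}
pos 3: Q: hit
pos 4: F: hit
pos 5: P: fault, frames {Q,F,P}
pos 6: C: fault, frames {Q,F,P,C}
pos 7: G: fault, evict Q, frames {F,P,C,G}
pos 8: P: hit
pos 9: Y: fault, evict F, frames {C,G,P,Y}
pos 10: P: hit
pos 11: Q: fault, evict C, frames {G,Y,P,Q}
At position 11, page C is evicted.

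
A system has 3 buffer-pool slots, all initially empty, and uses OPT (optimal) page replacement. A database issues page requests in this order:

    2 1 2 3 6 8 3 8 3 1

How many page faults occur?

2 → fault, frames (2)
1 → fault, frames (2 1)
2 → hit
3 → fault, frames (2 1 3)
6 → fault, evict 2, frames (1 3 6)
8 → fault, evict 6, frames (1 3 8)
3 → hit
8 → hit
3 → hit
1 → hit
Page faults: 5.

5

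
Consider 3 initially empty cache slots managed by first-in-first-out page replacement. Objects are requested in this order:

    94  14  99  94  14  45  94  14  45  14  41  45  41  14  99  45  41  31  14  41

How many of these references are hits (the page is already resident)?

94 -> fault, frames {94}
14 -> fault, frames {94,14}
99 -> fault, frames {94,14,99}
94 -> hit
14 -> hit
45 -> fault, evict 94, frames {14,99,45}
94 -> fault, evict 14, frames {99,45,94}
14 -> fault, evict 99, frames {45,94,14}
45 -> hit
14 -> hit
41 -> fault, evict 45, frames {94,14,41}
45 -> fault, evict 94, frames {14,41,45}
41 -> hit
14 -> hit
99 -> fault, evict 14, frames {41,45,99}
45 -> hit
41 -> hit
31 -> fault, evict 41, frames {45,99,31}
14 -> fault, evict 45, frames {99,31,14}
41 -> fault, evict 99, frames {31,14,41}
Hits: 8.

8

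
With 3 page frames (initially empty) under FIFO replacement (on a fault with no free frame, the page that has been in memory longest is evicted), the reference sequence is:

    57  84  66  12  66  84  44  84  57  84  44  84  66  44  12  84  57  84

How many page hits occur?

57 → fault, frames [57]
84 → fault, frames [57, 84]
66 → fault, frames [57, 84, 66]
12 → fault, evict 57, frames [84, 66, 12]
66 → hit
84 → hit
44 → fault, evict 84, frames [66, 12, 44]
84 → fault, evict 66, frames [12, 44, 84]
57 → fault, evict 12, frames [44, 84, 57]
84 → hit
44 → hit
84 → hit
66 → fault, evict 44, frames [84, 57, 66]
44 → fault, evict 84, frames [57, 66, 44]
12 → fault, evict 57, frames [66, 44, 12]
84 → fault, evict 66, frames [44, 12, 84]
57 → fault, evict 44, frames [12, 84, 57]
84 → hit
Hits: 6.

6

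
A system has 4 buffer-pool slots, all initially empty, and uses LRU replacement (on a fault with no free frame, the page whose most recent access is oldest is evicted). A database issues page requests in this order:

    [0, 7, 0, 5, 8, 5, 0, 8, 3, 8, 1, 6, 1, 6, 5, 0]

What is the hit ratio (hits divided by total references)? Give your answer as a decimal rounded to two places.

0.44

0: miss, frames (0)
7: miss, frames (0 7)
0: hit
5: miss, frames (7 0 5)
8: miss, frames (7 0 5 8)
5: hit
0: hit
8: hit
3: miss, evict 7, frames (5 0 8 3)
8: hit
1: miss, evict 5, frames (0 3 8 1)
6: miss, evict 0, frames (3 8 1 6)
1: hit
6: hit
5: miss, evict 3, frames (8 1 6 5)
0: miss, evict 8, frames (1 6 5 0)
Hits: 7 of 16 references → 7/16 = 0.4375.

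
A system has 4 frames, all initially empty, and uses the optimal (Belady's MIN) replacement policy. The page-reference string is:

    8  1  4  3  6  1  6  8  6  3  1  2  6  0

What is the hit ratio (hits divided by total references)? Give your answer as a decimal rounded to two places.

0.50

8: miss, frames [8]
1: miss, frames [8, 1]
4: miss, frames [8, 1, 4]
3: miss, frames [8, 1, 4, 3]
6: miss, evict 4, frames [8, 1, 3, 6]
1: hit
6: hit
8: hit
6: hit
3: hit
1: hit
2: miss, evict 3, frames [8, 1, 6, 2]
6: hit
0: miss, evict 2, frames [8, 1, 6, 0]
Hits: 7 of 14 references → 7/14 = 0.5000.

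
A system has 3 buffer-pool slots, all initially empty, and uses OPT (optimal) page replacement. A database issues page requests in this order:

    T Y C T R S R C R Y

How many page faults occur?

T → miss, frames {T}
Y → miss, frames {T,Y}
C → miss, frames {T,Y,C}
T → hit
R → miss, evict T, frames {Y,C,R}
S → miss, evict Y, frames {C,R,S}
R → hit
C → hit
R → hit
Y → miss, evict S, frames {C,R,Y}
Page faults: 6.

6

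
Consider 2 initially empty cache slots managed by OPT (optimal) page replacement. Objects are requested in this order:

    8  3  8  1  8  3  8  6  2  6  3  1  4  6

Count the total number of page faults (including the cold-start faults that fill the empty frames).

8 → fault, frames (8)
3 → fault, frames (8 3)
8 → hit
1 → fault, evict 3, frames (8 1)
8 → hit
3 → fault, evict 1, frames (8 3)
8 → hit
6 → fault, evict 8, frames (3 6)
2 → fault, evict 3, frames (6 2)
6 → hit
3 → fault, evict 2, frames (6 3)
1 → fault, evict 3, frames (6 1)
4 → fault, evict 1, frames (6 4)
6 → hit
Page faults: 9.

9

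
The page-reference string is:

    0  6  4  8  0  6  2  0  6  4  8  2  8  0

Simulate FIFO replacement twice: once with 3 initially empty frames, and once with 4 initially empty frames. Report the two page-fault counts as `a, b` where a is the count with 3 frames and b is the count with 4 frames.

10, 11

3 frames: F F F F F F F . . F F . . F → 10 faults.
4 frames: F F F F . . F F F F F F . F → 11 faults.
11 > 10: adding a frame increased faults — Belady's anomaly.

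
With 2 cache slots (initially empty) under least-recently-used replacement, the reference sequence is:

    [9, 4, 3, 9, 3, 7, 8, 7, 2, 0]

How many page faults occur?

8

9 -> miss, frames {9}
4 -> miss, frames {9,4}
3 -> miss, evict 9, frames {4,3}
9 -> miss, evict 4, frames {3,9}
3 -> hit
7 -> miss, evict 9, frames {3,7}
8 -> miss, evict 3, frames {7,8}
7 -> hit
2 -> miss, evict 8, frames {7,2}
0 -> miss, evict 7, frames {2,0}
Page faults: 8.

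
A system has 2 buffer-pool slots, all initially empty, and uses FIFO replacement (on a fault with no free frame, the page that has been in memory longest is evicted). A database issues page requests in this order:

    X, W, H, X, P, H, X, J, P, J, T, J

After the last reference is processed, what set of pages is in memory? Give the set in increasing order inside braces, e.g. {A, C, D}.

X → miss, frames (X)
W → miss, frames (X W)
H → miss, evict X, frames (W H)
X → miss, evict W, frames (H X)
P → miss, evict H, frames (X P)
H → miss, evict X, frames (P H)
X → miss, evict P, frames (H X)
J → miss, evict H, frames (X J)
P → miss, evict X, frames (J P)
J → hit
T → miss, evict J, frames (P T)
J → miss, evict P, frames (T J)

{J, T}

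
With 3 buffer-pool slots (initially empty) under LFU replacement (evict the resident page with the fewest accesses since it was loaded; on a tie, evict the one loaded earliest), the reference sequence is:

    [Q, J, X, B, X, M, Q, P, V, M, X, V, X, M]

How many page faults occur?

9

Q → miss, frames [Q]
J → miss, frames [Q, J]
X → miss, frames [Q, J, X]
B → miss, evict Q, frames [J, X, B]
X → hit
M → miss, evict J, frames [X, B, M]
Q → miss, evict B, frames [X, M, Q]
P → miss, evict M, frames [X, Q, P]
V → miss, evict Q, frames [X, P, V]
M → miss, evict P, frames [X, V, M]
X → hit
V → hit
X → hit
M → hit
Page faults: 9.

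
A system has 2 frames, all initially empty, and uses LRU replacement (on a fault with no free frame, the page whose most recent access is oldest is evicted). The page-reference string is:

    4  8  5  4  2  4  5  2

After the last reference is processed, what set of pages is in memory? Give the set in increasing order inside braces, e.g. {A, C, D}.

4 -> miss, frames [4]
8 -> miss, frames [4, 8]
5 -> miss, evict 4, frames [8, 5]
4 -> miss, evict 8, frames [5, 4]
2 -> miss, evict 5, frames [4, 2]
4 -> hit
5 -> miss, evict 2, frames [4, 5]
2 -> miss, evict 4, frames [5, 2]

{2, 5}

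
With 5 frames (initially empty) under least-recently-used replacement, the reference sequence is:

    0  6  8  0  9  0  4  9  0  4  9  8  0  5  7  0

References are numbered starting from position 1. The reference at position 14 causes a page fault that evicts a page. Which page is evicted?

pos 1: 0 → fault, frames [0]
pos 2: 6 → fault, frames [0, 6]
pos 3: 8 → fault, frames [0, 6, 8]
pos 4: 0 → hit
pos 5: 9 → fault, frames [6, 8, 0, 9]
pos 6: 0 → hit
pos 7: 4 → fault, frames [6, 8, 9, 0, 4]
pos 8: 9 → hit
pos 9: 0 → hit
pos 10: 4 → hit
pos 11: 9 → hit
pos 12: 8 → hit
pos 13: 0 → hit
pos 14: 5 → fault, evict 6, frames [4, 9, 8, 0, 5]
At position 14, page 6 is evicted.

6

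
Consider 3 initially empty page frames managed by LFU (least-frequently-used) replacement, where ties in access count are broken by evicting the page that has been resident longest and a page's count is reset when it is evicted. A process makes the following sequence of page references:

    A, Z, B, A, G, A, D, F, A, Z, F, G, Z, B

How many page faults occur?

10

A: fault, frames [A]
Z: fault, frames [A, Z]
B: fault, frames [A, Z, B]
A: hit
G: fault, evict Z, frames [A, B, G]
A: hit
D: fault, evict B, frames [A, G, D]
F: fault, evict G, frames [A, D, F]
A: hit
Z: fault, evict D, frames [A, F, Z]
F: hit
G: fault, evict Z, frames [A, F, G]
Z: fault, evict G, frames [A, F, Z]
B: fault, evict Z, frames [A, F, B]
Page faults: 10.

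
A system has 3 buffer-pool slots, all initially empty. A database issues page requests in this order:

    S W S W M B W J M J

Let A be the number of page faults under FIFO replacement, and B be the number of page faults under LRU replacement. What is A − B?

Under FIFO: F F . . F F . F . . → 5 faults.
Under LRU: F F . . F F . F F . → 6 faults.
A − B = 5 − 6 = -1.

-1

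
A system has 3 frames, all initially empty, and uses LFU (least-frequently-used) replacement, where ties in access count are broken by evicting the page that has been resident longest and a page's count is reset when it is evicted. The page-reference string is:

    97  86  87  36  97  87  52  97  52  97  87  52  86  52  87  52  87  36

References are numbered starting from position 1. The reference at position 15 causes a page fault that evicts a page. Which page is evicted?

pos 1: 97 → fault, frames [97]
pos 2: 86 → fault, frames [97, 86]
pos 3: 87 → fault, frames [97, 86, 87]
pos 4: 36 → fault, evict 97, frames [86, 87, 36]
pos 5: 97 → fault, evict 86, frames [87, 36, 97]
pos 6: 87 → hit
pos 7: 52 → fault, evict 36, frames [87, 97, 52]
pos 8: 97 → hit
pos 9: 52 → hit
pos 10: 97 → hit
pos 11: 87 → hit
pos 12: 52 → hit
pos 13: 86 → fault, evict 87, frames [97, 52, 86]
pos 14: 52 → hit
pos 15: 87 → fault, evict 86, frames [97, 52, 87]
At position 15, page 86 is evicted.

86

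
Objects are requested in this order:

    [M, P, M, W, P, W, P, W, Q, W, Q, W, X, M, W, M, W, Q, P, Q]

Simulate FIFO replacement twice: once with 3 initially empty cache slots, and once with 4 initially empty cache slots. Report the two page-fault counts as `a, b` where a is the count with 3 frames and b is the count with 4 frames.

9, 7

3 frames: F F . F . . . . F . . . F F F . . F F . → 9 faults.
4 frames: F F . F . . . . F . . . F F . . . . F . → 7 faults.
7 < 9: adding a frame reduced faults, as is typical.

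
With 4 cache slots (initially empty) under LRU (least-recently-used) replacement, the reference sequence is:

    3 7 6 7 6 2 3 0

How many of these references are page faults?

3: fault, frames (3)
7: fault, frames (3 7)
6: fault, frames (3 7 6)
7: hit
6: hit
2: fault, frames (3 7 6 2)
3: hit
0: fault, evict 7, frames (6 2 3 0)
Page faults: 5.

5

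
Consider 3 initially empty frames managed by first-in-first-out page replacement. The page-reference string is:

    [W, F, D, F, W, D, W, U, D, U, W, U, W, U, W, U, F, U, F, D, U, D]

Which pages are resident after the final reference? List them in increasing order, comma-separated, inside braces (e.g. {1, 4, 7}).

{D, F, U}

W: miss, frames (W)
F: miss, frames (W F)
D: miss, frames (W F D)
F: hit
W: hit
D: hit
W: hit
U: miss, evict W, frames (F D U)
D: hit
U: hit
W: miss, evict F, frames (D U W)
U: hit
W: hit
U: hit
W: hit
U: hit
F: miss, evict D, frames (U W F)
U: hit
F: hit
D: miss, evict U, frames (W F D)
U: miss, evict W, frames (F D U)
D: hit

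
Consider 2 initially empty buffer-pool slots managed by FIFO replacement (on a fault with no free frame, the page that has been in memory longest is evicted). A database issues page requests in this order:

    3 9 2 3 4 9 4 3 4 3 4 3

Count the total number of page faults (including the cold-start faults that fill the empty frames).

8

3 -> miss, frames [3]
9 -> miss, frames [3, 9]
2 -> miss, evict 3, frames [9, 2]
3 -> miss, evict 9, frames [2, 3]
4 -> miss, evict 2, frames [3, 4]
9 -> miss, evict 3, frames [4, 9]
4 -> hit
3 -> miss, evict 4, frames [9, 3]
4 -> miss, evict 9, frames [3, 4]
3 -> hit
4 -> hit
3 -> hit
Page faults: 8.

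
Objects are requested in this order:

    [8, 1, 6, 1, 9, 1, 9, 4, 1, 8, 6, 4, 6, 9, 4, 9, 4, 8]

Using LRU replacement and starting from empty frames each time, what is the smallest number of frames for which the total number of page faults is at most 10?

f=1: 18 faults
f=2: 12 faults
f=3: 10 faults
f=4: 8 faults
f=5: 5 faults
Smallest f with faults ≤ 10 is 3.

3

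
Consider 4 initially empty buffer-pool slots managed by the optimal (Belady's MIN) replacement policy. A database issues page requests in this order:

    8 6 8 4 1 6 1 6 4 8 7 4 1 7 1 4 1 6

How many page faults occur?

8 -> miss, frames [8]
6 -> miss, frames [8, 6]
8 -> hit
4 -> miss, frames [8, 6, 4]
1 -> miss, frames [8, 6, 4, 1]
6 -> hit
1 -> hit
6 -> hit
4 -> hit
8 -> hit
7 -> miss, evict 8, frames [6, 4, 1, 7]
4 -> hit
1 -> hit
7 -> hit
1 -> hit
4 -> hit
1 -> hit
6 -> hit
Page faults: 5.

5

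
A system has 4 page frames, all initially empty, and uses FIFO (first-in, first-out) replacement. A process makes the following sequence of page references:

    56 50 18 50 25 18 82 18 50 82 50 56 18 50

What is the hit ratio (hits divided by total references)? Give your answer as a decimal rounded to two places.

56 -> fault, frames [56]
50 -> fault, frames [56, 50]
18 -> fault, frames [56, 50, 18]
50 -> hit
25 -> fault, frames [56, 50, 18, 25]
18 -> hit
82 -> fault, evict 56, frames [50, 18, 25, 82]
18 -> hit
50 -> hit
82 -> hit
50 -> hit
56 -> fault, evict 50, frames [18, 25, 82, 56]
18 -> hit
50 -> fault, evict 18, frames [25, 82, 56, 50]
Hits: 7 of 14 references → 7/14 = 0.5000.

0.50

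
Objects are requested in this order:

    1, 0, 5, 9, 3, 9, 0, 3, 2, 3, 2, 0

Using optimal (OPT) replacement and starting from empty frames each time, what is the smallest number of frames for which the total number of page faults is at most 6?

f=1: 12 faults
f=2: 8 faults
f=3: 6 faults
f=4: 6 faults
f=5: 6 faults
f=6: 6 faults
Smallest f with faults ≤ 6 is 3.

3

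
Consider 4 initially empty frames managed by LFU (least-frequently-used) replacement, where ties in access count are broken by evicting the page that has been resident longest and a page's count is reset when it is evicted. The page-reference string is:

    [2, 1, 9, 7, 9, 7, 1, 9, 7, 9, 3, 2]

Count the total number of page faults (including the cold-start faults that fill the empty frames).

6

2 → fault, frames {2}
1 → fault, frames {2,1}
9 → fault, frames {2,1,9}
7 → fault, frames {2,1,9,7}
9 → hit
7 → hit
1 → hit
9 → hit
7 → hit
9 → hit
3 → fault, evict 2, frames {1,9,7,3}
2 → fault, evict 3, frames {1,9,7,2}
Page faults: 6.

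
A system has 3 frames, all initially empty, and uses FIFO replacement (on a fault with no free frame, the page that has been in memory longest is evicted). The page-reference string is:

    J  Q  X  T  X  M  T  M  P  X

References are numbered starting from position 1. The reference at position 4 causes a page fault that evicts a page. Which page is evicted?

J

pos 1: J → miss, frames [J]
pos 2: Q → miss, frames [J, Q]
pos 3: X → miss, frames [J, Q, X]
pos 4: T → miss, evict J, frames [Q, X, T]
At position 4, page J is evicted.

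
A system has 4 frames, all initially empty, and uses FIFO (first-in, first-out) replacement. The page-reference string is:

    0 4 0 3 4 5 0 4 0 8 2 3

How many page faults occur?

6

0 -> miss, frames {0}
4 -> miss, frames {0,4}
0 -> hit
3 -> miss, frames {0,4,3}
4 -> hit
5 -> miss, frames {0,4,3,5}
0 -> hit
4 -> hit
0 -> hit
8 -> miss, evict 0, frames {4,3,5,8}
2 -> miss, evict 4, frames {3,5,8,2}
3 -> hit
Page faults: 6.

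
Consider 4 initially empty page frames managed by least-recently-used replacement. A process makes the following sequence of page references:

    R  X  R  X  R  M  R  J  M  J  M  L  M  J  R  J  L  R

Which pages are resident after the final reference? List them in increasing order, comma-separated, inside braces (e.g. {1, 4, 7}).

R → fault, frames (R)
X → fault, frames (R X)
R → hit
X → hit
R → hit
M → fault, frames (X R M)
R → hit
J → fault, frames (X M R J)
M → hit
J → hit
M → hit
L → fault, evict X, frames (R J M L)
M → hit
J → hit
R → hit
J → hit
L → hit
R → hit

{J, L, M, R}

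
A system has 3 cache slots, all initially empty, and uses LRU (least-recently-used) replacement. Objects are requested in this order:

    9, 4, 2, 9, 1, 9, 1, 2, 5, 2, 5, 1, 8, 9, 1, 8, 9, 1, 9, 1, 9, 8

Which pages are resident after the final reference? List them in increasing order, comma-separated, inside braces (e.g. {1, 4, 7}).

9: fault, frames [9]
4: fault, frames [9, 4]
2: fault, frames [9, 4, 2]
9: hit
1: fault, evict 4, frames [2, 9, 1]
9: hit
1: hit
2: hit
5: fault, evict 9, frames [1, 2, 5]
2: hit
5: hit
1: hit
8: fault, evict 2, frames [5, 1, 8]
9: fault, evict 5, frames [1, 8, 9]
1: hit
8: hit
9: hit
1: hit
9: hit
1: hit
9: hit
8: hit

{1, 8, 9}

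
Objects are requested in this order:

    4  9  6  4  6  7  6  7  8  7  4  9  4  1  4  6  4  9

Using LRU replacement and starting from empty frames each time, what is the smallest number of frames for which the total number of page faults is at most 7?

f=1: 18 faults
f=2: 11 faults
f=3: 10 faults
f=4: 8 faults
f=5: 7 faults
f=6: 6 faults
Smallest f with faults ≤ 7 is 5.

5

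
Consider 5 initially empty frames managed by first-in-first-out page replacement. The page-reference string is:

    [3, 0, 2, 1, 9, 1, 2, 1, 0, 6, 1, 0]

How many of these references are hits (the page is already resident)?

3 -> miss, frames {3}
0 -> miss, frames {3,0}
2 -> miss, frames {3,0,2}
1 -> miss, frames {3,0,2,1}
9 -> miss, frames {3,0,2,1,9}
1 -> hit
2 -> hit
1 -> hit
0 -> hit
6 -> miss, evict 3, frames {0,2,1,9,6}
1 -> hit
0 -> hit
Hits: 6.

6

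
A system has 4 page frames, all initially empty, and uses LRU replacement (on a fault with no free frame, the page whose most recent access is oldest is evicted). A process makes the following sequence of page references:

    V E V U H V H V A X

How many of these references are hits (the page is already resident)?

V -> miss, frames {V}
E -> miss, frames {V,E}
V -> hit
U -> miss, frames {E,V,U}
H -> miss, frames {E,V,U,H}
V -> hit
H -> hit
V -> hit
A -> miss, evict E, frames {U,H,V,A}
X -> miss, evict U, frames {H,V,A,X}
Hits: 4.

4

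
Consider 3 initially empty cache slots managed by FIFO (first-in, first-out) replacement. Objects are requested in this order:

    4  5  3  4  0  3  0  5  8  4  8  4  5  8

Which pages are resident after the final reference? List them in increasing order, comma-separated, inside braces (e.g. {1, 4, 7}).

{4, 5, 8}

4 → fault, frames {4}
5 → fault, frames {4,5}
3 → fault, frames {4,5,3}
4 → hit
0 → fault, evict 4, frames {5,3,0}
3 → hit
0 → hit
5 → hit
8 → fault, evict 5, frames {3,0,8}
4 → fault, evict 3, frames {0,8,4}
8 → hit
4 → hit
5 → fault, evict 0, frames {8,4,5}
8 → hit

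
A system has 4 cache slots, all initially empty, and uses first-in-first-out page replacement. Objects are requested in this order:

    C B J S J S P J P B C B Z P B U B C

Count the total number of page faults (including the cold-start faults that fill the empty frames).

C -> fault, frames [C]
B -> fault, frames [C, B]
J -> fault, frames [C, B, J]
S -> fault, frames [C, B, J, S]
J -> hit
S -> hit
P -> fault, evict C, frames [B, J, S, P]
J -> hit
P -> hit
B -> hit
C -> fault, evict B, frames [J, S, P, C]
B -> fault, evict J, frames [S, P, C, B]
Z -> fault, evict S, frames [P, C, B, Z]
P -> hit
B -> hit
U -> fault, evict P, frames [C, B, Z, U]
B -> hit
C -> hit
Page faults: 9.

9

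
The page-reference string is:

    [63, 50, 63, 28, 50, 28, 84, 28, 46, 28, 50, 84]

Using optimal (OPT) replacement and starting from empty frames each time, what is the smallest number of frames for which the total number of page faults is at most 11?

f=1: 12 faults
f=2: 7 faults
f=3: 6 faults
f=4: 5 faults
f=5: 5 faults
Smallest f with faults ≤ 11 is 2.

2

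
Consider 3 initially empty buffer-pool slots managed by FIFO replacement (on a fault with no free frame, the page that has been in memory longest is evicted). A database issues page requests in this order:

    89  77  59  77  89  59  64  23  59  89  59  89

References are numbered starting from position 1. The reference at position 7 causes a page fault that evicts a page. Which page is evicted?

pos 1: 89 → fault, frames (89)
pos 2: 77 → fault, frames (89 77)
pos 3: 59 → fault, frames (89 77 59)
pos 4: 77 → hit
pos 5: 89 → hit
pos 6: 59 → hit
pos 7: 64 → fault, evict 89, frames (77 59 64)
At position 7, page 89 is evicted.

89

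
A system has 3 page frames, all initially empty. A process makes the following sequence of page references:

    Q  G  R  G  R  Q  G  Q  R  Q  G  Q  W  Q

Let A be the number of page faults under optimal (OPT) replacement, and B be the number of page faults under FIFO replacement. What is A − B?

-1

Under OPT: F F F . . . . . . . . . F . → 4 faults.
Under FIFO: F F F . . . . . . . . . F F → 5 faults.
A − B = 4 − 5 = -1.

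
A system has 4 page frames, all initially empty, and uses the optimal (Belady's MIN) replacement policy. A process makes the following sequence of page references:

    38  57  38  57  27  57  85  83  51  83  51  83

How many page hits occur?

38 → miss, frames {38}
57 → miss, frames {38,57}
38 → hit
57 → hit
27 → miss, frames {38,57,27}
57 → hit
85 → miss, frames {38,57,27,85}
83 → miss, evict 85, frames {38,57,27,83}
51 → miss, evict 27, frames {38,57,83,51}
83 → hit
51 → hit
83 → hit
Hits: 6.

6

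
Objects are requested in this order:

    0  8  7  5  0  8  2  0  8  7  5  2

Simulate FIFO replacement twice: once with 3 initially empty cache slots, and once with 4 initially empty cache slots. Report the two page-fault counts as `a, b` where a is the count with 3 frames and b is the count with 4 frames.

9, 10

3 frames: F F F F F F F . . F F . → 9 faults.
4 frames: F F F F . . F F F F F F → 10 faults.
10 > 9: adding a frame increased faults — Belady's anomaly.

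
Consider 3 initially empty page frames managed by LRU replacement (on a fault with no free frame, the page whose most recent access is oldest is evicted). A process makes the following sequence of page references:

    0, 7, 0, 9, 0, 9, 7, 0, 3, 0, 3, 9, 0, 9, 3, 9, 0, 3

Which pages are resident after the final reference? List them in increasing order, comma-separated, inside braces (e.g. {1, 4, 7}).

{0, 3, 9}

0 → fault, frames (0)
7 → fault, frames (0 7)
0 → hit
9 → fault, frames (7 0 9)
0 → hit
9 → hit
7 → hit
0 → hit
3 → fault, evict 9, frames (7 0 3)
0 → hit
3 → hit
9 → fault, evict 7, frames (0 3 9)
0 → hit
9 → hit
3 → hit
9 → hit
0 → hit
3 → hit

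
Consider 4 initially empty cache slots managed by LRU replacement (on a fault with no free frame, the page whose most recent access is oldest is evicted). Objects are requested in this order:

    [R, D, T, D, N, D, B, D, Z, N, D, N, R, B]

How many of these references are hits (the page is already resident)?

6

R → miss, frames [R]
D → miss, frames [R, D]
T → miss, frames [R, D, T]
D → hit
N → miss, frames [R, T, D, N]
D → hit
B → miss, evict R, frames [T, N, D, B]
D → hit
Z → miss, evict T, frames [N, B, D, Z]
N → hit
D → hit
N → hit
R → miss, evict B, frames [Z, D, N, R]
B → miss, evict Z, frames [D, N, R, B]
Hits: 6.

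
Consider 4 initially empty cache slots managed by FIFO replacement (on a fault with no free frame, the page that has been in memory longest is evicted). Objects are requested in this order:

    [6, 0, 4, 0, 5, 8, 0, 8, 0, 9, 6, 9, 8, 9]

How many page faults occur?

7

6 → miss, frames {6}
0 → miss, frames {6,0}
4 → miss, frames {6,0,4}
0 → hit
5 → miss, frames {6,0,4,5}
8 → miss, evict 6, frames {0,4,5,8}
0 → hit
8 → hit
0 → hit
9 → miss, evict 0, frames {4,5,8,9}
6 → miss, evict 4, frames {5,8,9,6}
9 → hit
8 → hit
9 → hit
Page faults: 7.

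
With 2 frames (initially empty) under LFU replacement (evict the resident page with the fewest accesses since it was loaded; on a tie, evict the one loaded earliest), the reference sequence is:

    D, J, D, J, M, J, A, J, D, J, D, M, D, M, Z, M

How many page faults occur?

10

D → miss, frames (D)
J → miss, frames (D J)
D → hit
J → hit
M → miss, evict D, frames (J M)
J → hit
A → miss, evict M, frames (J A)
J → hit
D → miss, evict A, frames (J D)
J → hit
D → hit
M → miss, evict D, frames (J M)
D → miss, evict M, frames (J D)
M → miss, evict D, frames (J M)
Z → miss, evict M, frames (J Z)
M → miss, evict Z, frames (J M)
Page faults: 10.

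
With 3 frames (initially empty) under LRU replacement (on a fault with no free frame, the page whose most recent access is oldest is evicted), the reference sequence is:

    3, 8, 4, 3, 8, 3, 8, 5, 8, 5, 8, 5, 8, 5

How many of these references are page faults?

3 -> miss, frames (3)
8 -> miss, frames (3 8)
4 -> miss, frames (3 8 4)
3 -> hit
8 -> hit
3 -> hit
8 -> hit
5 -> miss, evict 4, frames (3 8 5)
8 -> hit
5 -> hit
8 -> hit
5 -> hit
8 -> hit
5 -> hit
Page faults: 4.

4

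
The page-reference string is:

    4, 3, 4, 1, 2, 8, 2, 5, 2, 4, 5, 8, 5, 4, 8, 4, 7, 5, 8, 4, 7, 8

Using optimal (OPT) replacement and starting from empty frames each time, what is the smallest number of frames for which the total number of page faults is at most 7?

f=1: 22 faults
f=2: 13 faults
f=3: 9 faults
f=4: 7 faults
f=5: 7 faults
f=6: 7 faults
f=7: 7 faults
Smallest f with faults ≤ 7 is 4.

4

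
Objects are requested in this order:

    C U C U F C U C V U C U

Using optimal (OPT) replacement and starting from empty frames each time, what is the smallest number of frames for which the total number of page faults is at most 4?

f=1: 12 faults
f=2: 6 faults
f=3: 4 faults
f=4: 4 faults
Smallest f with faults ≤ 4 is 3.

3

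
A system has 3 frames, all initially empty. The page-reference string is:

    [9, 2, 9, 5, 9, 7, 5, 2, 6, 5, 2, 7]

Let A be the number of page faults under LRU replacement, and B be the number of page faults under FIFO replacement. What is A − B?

1

Under LRU: F F . F . F . F F . . F → 7 faults.
Under FIFO: F F . F . F . . F . F . → 6 faults.
A − B = 7 − 6 = 1.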